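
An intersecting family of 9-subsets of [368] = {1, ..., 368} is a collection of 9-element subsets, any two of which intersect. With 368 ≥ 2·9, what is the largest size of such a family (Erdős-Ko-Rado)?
max |F| = C(367, 8) = 7558676743123935

The Erdős-Ko-Rado theorem states: for n ≥ 2k, an intersecting family of k-subsets of an n-element set has size at most C(n − 1, k − 1), with equality for 'star' families {A ⊆ [n] : |A| = k, i ∈ A} (fix an element i). For n = 368, k = 9: C(367, 8) = 7558676743123935.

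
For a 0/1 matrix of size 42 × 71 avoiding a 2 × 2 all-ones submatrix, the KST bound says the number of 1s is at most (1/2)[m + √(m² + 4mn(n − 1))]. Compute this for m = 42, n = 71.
z(42, 71; 2, 2) ≤ (1/2)[42 + √(42² + 4·42·71·70)] = (1/2)[42 + √836724] = 478.3631

Kővári–Sós–Turán: let r_1, ..., r_42 be the row sums and z = Σ r_i the total number of 1s. Each pair of columns can share at most one row with both entries 1 (else a 2×2 all-ones block appears), so Σ_i C(r_i, 2) ≤ C(71, 2) = 2485. By convexity Σ_i C(r_i, 2) ≥ 42·C(z/42, 2) = z(z − 42)/(2·42), giving z² − 42z − 42·71·70 ≤ 0 and hence z ≤ (1/2)[42 + √(1764 + 4·208740)] = (1/2)[42 + √836724] ≈ (1/2)(42 + 914.7262) = 478.3631.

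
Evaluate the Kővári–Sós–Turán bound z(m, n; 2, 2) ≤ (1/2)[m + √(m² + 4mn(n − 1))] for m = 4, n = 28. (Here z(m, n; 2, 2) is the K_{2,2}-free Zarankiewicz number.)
z(4, 28; 2, 2) ≤ (1/2)[4 + √(4² + 4·4·28·27)] = (1/2)[4 + √12112] = 57.0273

Kővári–Sós–Turán: let r_1, ..., r_4 be the row sums and z = Σ r_i the total number of 1s. Each pair of columns can share at most one row with both entries 1 (else a 2×2 all-ones block appears), so Σ_i C(r_i, 2) ≤ C(28, 2) = 378. By convexity Σ_i C(r_i, 2) ≥ 4·C(z/4, 2) = z(z − 4)/(2·4), giving z² − 4z − 4·28·27 ≤ 0 and hence z ≤ (1/2)[4 + √(16 + 4·3024)] = (1/2)[4 + √12112] ≈ (1/2)(4 + 110.0545) = 57.0273.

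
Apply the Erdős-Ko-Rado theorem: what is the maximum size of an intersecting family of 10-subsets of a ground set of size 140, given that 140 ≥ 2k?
max |F| = C(139, 9) = 40975641739527

The Erdős-Ko-Rado theorem states: for n ≥ 2k, an intersecting family of k-subsets of an n-element set has size at most C(n − 1, k − 1), with equality for 'star' families {A ⊆ [n] : |A| = k, i ∈ A} (fix an element i). For n = 140, k = 10: C(139, 9) = 40975641739527.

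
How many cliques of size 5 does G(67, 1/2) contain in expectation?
E[# K_5] = C(67, 5) · (1/2)^C(5, 2) = 9657648 / 2^10 = 603603/64 = 9431.296875

For each 5-subset S of vertices (there are C(67, 5) = 9657648 such S), let X_S = 1 if S induces a K_5 (all C(5, 2) = 10 edges present). Then P(X_S = 1) = (1/2)^10 = 1/1024. By linearity of expectation, E[# K_5] = C(67, 5) · (1/2)^10 = 9657648 / 1024 = 603603/64 = 9431.296875.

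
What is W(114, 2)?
W(114, 2) = 114 + 1 = 115

A 2-term AP is any pair of integers, so a monochromatic 2-AP exists iff some colour is used at least twice. With 114 colours, the colouring i ↦ i on {1, ..., 114} uses each colour once, avoiding any monochromatic pair, so W(114, 2) > 114. For {1, ..., 115}, pigeonhole forces two integers of the same colour, which form a monochromatic 2-AP. Hence W(114, 2) = 115.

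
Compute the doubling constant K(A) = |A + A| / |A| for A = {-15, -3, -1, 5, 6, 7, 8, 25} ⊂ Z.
K = |A + A| / |A| = 30/8 = 15/4

Enumerate A + A = {a + b : a, b ∈ A}. With |A| = 8, there are |A|^2 = 64 ordered sum pairs; collecting distinct values, A + A = {-30, -18, -16, -10, -9, -8, -7, -6, -4, -2, 2, 3, 4, 5, 6, 7, 10, 11, 12, 13, 14, 15, 16, 22, 24, 30, 31, 32, 33, 50}, so |A + A| = 30. Thus K = 30/8 = 15/4. For comparison, the minimum possible |A + A| over all 8-element sets is 2·8 − 1 = 15 (so min K = 15/8), attained only by arithmetic progressions.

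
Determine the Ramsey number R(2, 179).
R(2, 179) = 179

R(2, k) = k for all k ≥ 2: in a 2-colouring of K_k, either some edge is red (a red K_2) or all edges are blue (a blue K_k). And K_{178} coloured all-blue has no blue K_179, so R(2, 179) > 178. Hence R(2, 179) = 179.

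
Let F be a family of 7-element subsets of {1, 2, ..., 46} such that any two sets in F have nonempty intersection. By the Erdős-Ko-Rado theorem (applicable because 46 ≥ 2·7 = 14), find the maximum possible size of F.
max |F| = C(45, 6) = 8145060

Erdős-Ko-Rado (1961): when n ≥ 2k, max |F| = C(n−1, k−1). The bound is attained by the star {A : i ∈ A} for any fixed i ∈ [n]. Here C(46−1, 7−1) = C(45, 6) = 8145060.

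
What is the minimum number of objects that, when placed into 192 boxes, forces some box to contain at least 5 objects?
n = (5 − 1)·192 + 1 = 769

By the generalised pigeonhole principle, to guarantee some box contains ≥ r objects we need more than (r − 1) · k objects total. Threshold: n = (r − 1) · k + 1. With r = 5 and k = 192: n = 4 · 192 + 1 = 768 + 1 = 769. For n = 768 = 4 · 192, we can put exactly 4 objects in every box, avoiding 5 in any single one — so 769 is tight.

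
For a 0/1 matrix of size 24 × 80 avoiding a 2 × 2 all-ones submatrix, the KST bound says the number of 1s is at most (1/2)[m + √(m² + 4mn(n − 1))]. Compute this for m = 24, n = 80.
z(24, 80; 2, 2) ≤ (1/2)[24 + √(24² + 4·24·80·79)] = (1/2)[24 + √607296] = 401.646

Kővári–Sós–Turán: let r_1, ..., r_24 be the row sums and z = Σ r_i the total number of 1s. Each pair of columns can share at most one row with both entries 1 (else a 2×2 all-ones block appears), so Σ_i C(r_i, 2) ≤ C(80, 2) = 3160. By convexity Σ_i C(r_i, 2) ≥ 24·C(z/24, 2) = z(z − 24)/(2·24), giving z² − 24z − 24·80·79 ≤ 0 and hence z ≤ (1/2)[24 + √(576 + 4·151680)] = (1/2)[24 + √607296] ≈ (1/2)(24 + 779.292) = 401.646.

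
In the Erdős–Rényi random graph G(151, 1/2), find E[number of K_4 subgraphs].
E[# K_4] = C(151, 4) · (1/2)^C(4, 2) = 20811575 / 2^6 = 325180.859375

For each 4-subset S of vertices (there are C(151, 4) = 20811575 such S), let X_S = 1 if S induces a K_4 (all C(4, 2) = 6 edges present). Then P(X_S = 1) = (1/2)^6 = 1/64. By linearity of expectation, E[# K_4] = C(151, 4) · (1/2)^6 = 20811575 / 64 = 325180.859375.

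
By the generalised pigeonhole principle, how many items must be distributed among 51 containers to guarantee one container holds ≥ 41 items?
n = (41 − 1)·51 + 1 = 2041

By the generalised pigeonhole principle, to guarantee some box contains ≥ r objects we need more than (r − 1) · k objects total. Threshold: n = (r − 1) · k + 1. With r = 41 and k = 51: n = 40 · 51 + 1 = 2040 + 1 = 2041. For n = 2040 = 40 · 51, we can put exactly 40 objects in every box, avoiding 41 in any single one — so 2041 is tight.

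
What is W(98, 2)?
W(98, 2) = 98 + 1 = 99

A 2-term AP is any pair of integers, so a monochromatic 2-AP exists iff some colour is used at least twice. With 98 colours, the colouring i ↦ i on {1, ..., 98} uses each colour once, avoiding any monochromatic pair, so W(98, 2) > 98. For {1, ..., 99}, pigeonhole forces two integers of the same colour, which form a monochromatic 2-AP. Hence W(98, 2) = 99.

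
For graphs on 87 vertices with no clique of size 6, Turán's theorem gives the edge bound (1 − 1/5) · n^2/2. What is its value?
Turán density bound = (4/5) · 87^2/2 = 15138/5 ≈ 3027.6

Turán's theorem: ex(n, K_{r+1}) is achieved by the complete r-partite Turán graph T(n, r) with parts as balanced as possible, and is at most (1 − 1/r) · n^2/2. For r = 5, n = 87: the density bound is (4/5) · 7569/2 = 15138/5 ≈ 3027.6. The integer-valued extremum is e(T(87, 5)) = 3027, which is strictly less than the density bound 15138/5 since 5 ∤ 87 (the parts of T(87, 5) cannot all be equal).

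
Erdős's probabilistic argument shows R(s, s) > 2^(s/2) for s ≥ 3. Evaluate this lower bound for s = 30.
2^(30/2) = 32768; so R(30, 30) > 32768

Colour each edge of K_n uniformly at random with red/blue. The expected number of monochromatic K_30 is C(n, 30) · 2 · 2^(−C(30,2)). If C(n, 30) · 2^(1 − C(30,2)) < 1, then with positive probability no monochromatic K_30 exists, so R(30, 30) > n. The standard estimate C(n, 30) ≤ n^30/30! shows this inequality holds whenever n ≤ 2^(30/2) (since 30! · 2^(C(30,2) − 1) > 2^(30^2/2) ≥ n^30). Hence R(30, 30) > 2^(30/2) = 32768.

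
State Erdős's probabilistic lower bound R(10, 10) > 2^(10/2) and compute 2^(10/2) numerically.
2^(10/2) = 32; so R(10, 10) > 32

Colour each edge of K_n uniformly at random with red/blue. The expected number of monochromatic K_10 is C(n, 10) · 2 · 2^(−C(10,2)). If C(n, 10) · 2^(1 − C(10,2)) < 1, then with positive probability no monochromatic K_10 exists, so R(10, 10) > n. The standard estimate C(n, 10) ≤ n^10/10! shows this inequality holds whenever n ≤ 2^(10/2) (since 10! · 2^(C(10,2) − 1) > 2^(10^2/2) ≥ n^10). Hence R(10, 10) > 2^(10/2) = 32.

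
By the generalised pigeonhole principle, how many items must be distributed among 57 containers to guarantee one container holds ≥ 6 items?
n = (6 − 1)·57 + 1 = 286

By the generalised pigeonhole principle, to guarantee some box contains ≥ r objects we need more than (r − 1) · k objects total. Threshold: n = (r − 1) · k + 1. With r = 6 and k = 57: n = 5 · 57 + 1 = 285 + 1 = 286. For n = 285 = 5 · 57, we can put exactly 5 objects in every box, avoiding 6 in any single one — so 286 is tight.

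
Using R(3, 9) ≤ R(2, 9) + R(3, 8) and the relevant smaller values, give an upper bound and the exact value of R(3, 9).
R(3, 9) ≤ R(2, 9) + R(3, 8) = 9 + 28 = 37; exact value R(3, 9) = 36.

The Erdős–Szekeres recurrence R(r, s) ≤ R(r−1, s) + R(r, s−1) applied to (r, s) = (3, 9) gives
  R(3, 9) ≤ R(2, 9) + R(3, 8) = 9 + 28 = 37.
(Recall R(2, k) = k and R is symmetric.) The recurrence is not tight here (it gives 37, but the exact value is R(3, 9) = 36); the tight upper bound requires a sharper argument than the simple recurrence, combined with a lower-bound construction on K_{35}.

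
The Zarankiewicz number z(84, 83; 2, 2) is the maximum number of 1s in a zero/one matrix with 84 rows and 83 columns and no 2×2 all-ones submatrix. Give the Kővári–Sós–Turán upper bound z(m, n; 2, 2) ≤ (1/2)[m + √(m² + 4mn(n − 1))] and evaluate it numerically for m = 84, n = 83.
z(84, 83; 2, 2) ≤ (1/2)[84 + √(84² + 4·84·83·82)] = (1/2)[84 + √2293872] = 799.2767

Kővári–Sós–Turán: let r_1, ..., r_84 be the row sums and z = Σ r_i the total number of 1s. Each pair of columns can share at most one row with both entries 1 (else a 2×2 all-ones block appears), so Σ_i C(r_i, 2) ≤ C(83, 2) = 3403. By convexity Σ_i C(r_i, 2) ≥ 84·C(z/84, 2) = z(z − 84)/(2·84), giving z² − 84z − 84·83·82 ≤ 0 and hence z ≤ (1/2)[84 + √(7056 + 4·571704)] = (1/2)[84 + √2293872] ≈ (1/2)(84 + 1514.5534) = 799.2767.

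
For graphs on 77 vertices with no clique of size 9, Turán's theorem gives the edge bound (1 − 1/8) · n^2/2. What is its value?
Turán density bound = (7/8) · 77^2/2 = 41503/16 ≈ 2593.9375

Turán's theorem: ex(n, K_{r+1}) is achieved by the complete r-partite Turán graph T(n, r) with parts as balanced as possible, and is at most (1 − 1/r) · n^2/2. For r = 8, n = 77: the density bound is (7/8) · 5929/2 = 41503/16 ≈ 2593.9375. The integer-valued extremum is e(T(77, 8)) = 2593, which is strictly less than the density bound 41503/16 since 8 ∤ 77 (the parts of T(77, 8) cannot all be equal).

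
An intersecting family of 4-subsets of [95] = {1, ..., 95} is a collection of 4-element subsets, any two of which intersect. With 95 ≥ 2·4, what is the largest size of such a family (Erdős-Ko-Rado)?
max |F| = C(94, 3) = 134044

The Erdős-Ko-Rado theorem states: for n ≥ 2k, an intersecting family of k-subsets of an n-element set has size at most C(n − 1, k − 1), with equality for 'star' families {A ⊆ [n] : |A| = k, i ∈ A} (fix an element i). For n = 95, k = 4: C(94, 3) = 134044.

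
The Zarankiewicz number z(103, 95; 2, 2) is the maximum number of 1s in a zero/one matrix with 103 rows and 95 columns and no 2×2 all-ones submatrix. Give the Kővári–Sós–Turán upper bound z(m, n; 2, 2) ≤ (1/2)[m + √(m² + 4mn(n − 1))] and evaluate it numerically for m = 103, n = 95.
z(103, 95; 2, 2) ≤ (1/2)[103 + √(103² + 4·103·95·94)] = (1/2)[103 + √3689769] = 1011.9386

Kővári–Sós–Turán: let r_1, ..., r_103 be the row sums and z = Σ r_i the total number of 1s. Each pair of columns can share at most one row with both entries 1 (else a 2×2 all-ones block appears), so Σ_i C(r_i, 2) ≤ C(95, 2) = 4465. By convexity Σ_i C(r_i, 2) ≥ 103·C(z/103, 2) = z(z − 103)/(2·103), giving z² − 103z − 103·95·94 ≤ 0 and hence z ≤ (1/2)[103 + √(10609 + 4·919790)] = (1/2)[103 + √3689769] ≈ (1/2)(103 + 1920.8771) = 1011.9386.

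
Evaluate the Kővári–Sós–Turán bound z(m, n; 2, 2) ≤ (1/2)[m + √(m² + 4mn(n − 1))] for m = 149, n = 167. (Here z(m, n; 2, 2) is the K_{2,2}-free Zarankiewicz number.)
z(149, 167; 2, 2) ≤ (1/2)[149 + √(149² + 4·149·167·166)] = (1/2)[149 + √16544513] = 2108.2473

Kővári–Sós–Turán: let r_1, ..., r_149 be the row sums and z = Σ r_i the total number of 1s. Each pair of columns can share at most one row with both entries 1 (else a 2×2 all-ones block appears), so Σ_i C(r_i, 2) ≤ C(167, 2) = 13861. By convexity Σ_i C(r_i, 2) ≥ 149·C(z/149, 2) = z(z − 149)/(2·149), giving z² − 149z − 149·167·166 ≤ 0 and hence z ≤ (1/2)[149 + √(22201 + 4·4130578)] = (1/2)[149 + √16544513] ≈ (1/2)(149 + 4067.4947) = 2108.2473.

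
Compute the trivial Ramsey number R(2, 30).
R(2, 30) = 30

R(2, k) = k for all k ≥ 2: in a 2-colouring of K_k, either some edge is red (a red K_2) or all edges are blue (a blue K_k). And K_{29} coloured all-blue has no blue K_30, so R(2, 30) > 29. Hence R(2, 30) = 30.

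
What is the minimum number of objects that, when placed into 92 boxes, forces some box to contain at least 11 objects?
n = (11 − 1)·92 + 1 = 921

By the generalised pigeonhole principle, to guarantee some box contains ≥ r objects we need more than (r − 1) · k objects total. Threshold: n = (r − 1) · k + 1. With r = 11 and k = 92: n = 10 · 92 + 1 = 920 + 1 = 921. For n = 920 = 10 · 92, we can put exactly 10 objects in every box, avoiding 11 in any single one — so 921 is tight.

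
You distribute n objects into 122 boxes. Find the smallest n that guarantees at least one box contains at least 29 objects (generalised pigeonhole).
n = (29 − 1)·122 + 1 = 3417

By the generalised pigeonhole principle, to guarantee some box contains ≥ r objects we need more than (r − 1) · k objects total. Threshold: n = (r − 1) · k + 1. With r = 29 and k = 122: n = 28 · 122 + 1 = 3416 + 1 = 3417. For n = 3416 = 28 · 122, we can put exactly 28 objects in every box, avoiding 29 in any single one — so 3417 is tight.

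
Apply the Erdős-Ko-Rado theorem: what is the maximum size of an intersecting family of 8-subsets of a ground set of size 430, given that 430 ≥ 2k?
max |F| = C(429, 7) = 505129989052260

The Erdős-Ko-Rado theorem states: for n ≥ 2k, an intersecting family of k-subsets of an n-element set has size at most C(n − 1, k − 1), with equality for 'star' families {A ⊆ [n] : |A| = k, i ∈ A} (fix an element i). For n = 430, k = 8: C(429, 7) = 505129989052260.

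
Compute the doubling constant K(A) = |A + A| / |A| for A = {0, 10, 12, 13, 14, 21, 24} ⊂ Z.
K = |A + A| / |A| = 24/7

Enumerate A + A = {a + b : a, b ∈ A}. With |A| = 7, there are |A|^2 = 49 ordered sum pairs; collecting distinct values, A + A = {0, 10, 12, 13, 14, 20, 21, 22, 23, 24, 25, 26, 27, 28, 31, 33, 34, 35, 36, 37, 38, 42, 45, 48}, so |A + A| = 24. Thus K = 24/7. For comparison, the minimum possible |A + A| over all 7-element sets is 2·7 − 1 = 13 (so min K = 13/7), attained only by arithmetic progressions.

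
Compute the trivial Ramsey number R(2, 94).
R(2, 94) = 94

R(2, k) = k for all k ≥ 2: in a 2-colouring of K_k, either some edge is red (a red K_2) or all edges are blue (a blue K_k). And K_{93} coloured all-blue has no blue K_94, so R(2, 94) > 93. Hence R(2, 94) = 94.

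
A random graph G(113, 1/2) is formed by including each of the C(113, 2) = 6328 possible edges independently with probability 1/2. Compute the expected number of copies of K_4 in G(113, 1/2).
E[# K_4] = C(113, 4) · (1/2)^C(4, 2) = 6438740 / 2^6 = 1609685/16 = 100605.3125

For each 4-subset S of vertices (there are C(113, 4) = 6438740 such S), let X_S = 1 if S induces a K_4 (all C(4, 2) = 6 edges present). Then P(X_S = 1) = (1/2)^6 = 1/64. By linearity of expectation, E[# K_4] = C(113, 4) · (1/2)^6 = 6438740 / 64 = 1609685/16 = 100605.3125.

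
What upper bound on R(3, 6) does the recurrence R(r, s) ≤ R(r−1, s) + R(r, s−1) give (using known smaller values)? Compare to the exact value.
R(3, 6) ≤ R(2, 6) + R(3, 5) = 6 + 14 = 20; exact value R(3, 6) = 18.

The Erdős–Szekeres recurrence R(r, s) ≤ R(r−1, s) + R(r, s−1) applied to (r, s) = (3, 6) gives
  R(3, 6) ≤ R(2, 6) + R(3, 5) = 6 + 14 = 20.
(Recall R(2, k) = k and R is symmetric.) The recurrence is not tight here (it gives 20, but the exact value is R(3, 6) = 18); the tight upper bound requires a sharper argument than the simple recurrence, combined with a lower-bound construction on K_{17}.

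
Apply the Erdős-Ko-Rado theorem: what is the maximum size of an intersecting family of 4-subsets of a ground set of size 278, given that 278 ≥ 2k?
max |F| = C(277, 3) = 3504050

The Erdős-Ko-Rado theorem states: for n ≥ 2k, an intersecting family of k-subsets of an n-element set has size at most C(n − 1, k − 1), with equality for 'star' families {A ⊆ [n] : |A| = k, i ∈ A} (fix an element i). For n = 278, k = 4: C(277, 3) = 3504050.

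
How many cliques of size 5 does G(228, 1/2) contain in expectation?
E[# K_5] = C(228, 5) · (1/2)^C(5, 2) = 4912679520 / 2^10 = 153521235/32 = 4797538.59375

For each 5-subset S of vertices (there are C(228, 5) = 4912679520 such S), let X_S = 1 if S induces a K_5 (all C(5, 2) = 10 edges present). Then P(X_S = 1) = (1/2)^10 = 1/1024. By linearity of expectation, E[# K_5] = C(228, 5) · (1/2)^10 = 4912679520 / 1024 = 153521235/32 = 4797538.59375.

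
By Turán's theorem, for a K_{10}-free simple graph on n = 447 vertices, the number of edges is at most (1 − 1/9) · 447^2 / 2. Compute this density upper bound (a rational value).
Turán density bound = (8/9) · 447^2/2 = 88804

Turán's theorem: ex(n, K_{r+1}) is achieved by the complete r-partite Turán graph T(n, r) with parts as balanced as possible, and is at most (1 − 1/r) · n^2/2. For r = 9, n = 447: the density bound is (8/9) · 199809/2 = 88804. The integer-valued extremum is e(T(447, 9)) = 88803, which is strictly less than the density bound 88804 since 9 ∤ 447 (the parts of T(447, 9) cannot all be equal).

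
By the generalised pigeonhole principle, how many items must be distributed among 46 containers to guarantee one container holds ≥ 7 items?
n = (7 − 1)·46 + 1 = 277

By the generalised pigeonhole principle, to guarantee some box contains ≥ r objects we need more than (r − 1) · k objects total. Threshold: n = (r − 1) · k + 1. With r = 7 and k = 46: n = 6 · 46 + 1 = 276 + 1 = 277. For n = 276 = 6 · 46, we can put exactly 6 objects in every box, avoiding 7 in any single one — so 277 is tight.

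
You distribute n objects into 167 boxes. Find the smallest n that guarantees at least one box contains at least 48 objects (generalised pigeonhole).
n = (48 − 1)·167 + 1 = 7850

By the generalised pigeonhole principle, to guarantee some box contains ≥ r objects we need more than (r − 1) · k objects total. Threshold: n = (r − 1) · k + 1. With r = 48 and k = 167: n = 47 · 167 + 1 = 7849 + 1 = 7850. For n = 7849 = 47 · 167, we can put exactly 47 objects in every box, avoiding 48 in any single one — so 7850 is tight.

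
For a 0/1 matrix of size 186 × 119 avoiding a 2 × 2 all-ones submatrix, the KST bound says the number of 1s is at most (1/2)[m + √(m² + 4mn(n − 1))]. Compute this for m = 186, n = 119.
z(186, 119; 2, 2) ≤ (1/2)[186 + √(186² + 4·186·119·118)] = (1/2)[186 + √10481844] = 1711.7838

Kővári–Sós–Turán: let r_1, ..., r_186 be the row sums and z = Σ r_i the total number of 1s. Each pair of columns can share at most one row with both entries 1 (else a 2×2 all-ones block appears), so Σ_i C(r_i, 2) ≤ C(119, 2) = 7021. By convexity Σ_i C(r_i, 2) ≥ 186·C(z/186, 2) = z(z − 186)/(2·186), giving z² − 186z − 186·119·118 ≤ 0 and hence z ≤ (1/2)[186 + √(34596 + 4·2611812)] = (1/2)[186 + √10481844] ≈ (1/2)(186 + 3237.5676) = 1711.7838.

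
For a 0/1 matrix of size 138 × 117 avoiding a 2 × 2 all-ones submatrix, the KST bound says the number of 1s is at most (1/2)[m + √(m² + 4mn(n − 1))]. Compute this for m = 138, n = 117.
z(138, 117; 2, 2) ≤ (1/2)[138 + √(138² + 4·138·117·116)] = (1/2)[138 + √7510788] = 1439.2908

Kővári–Sós–Turán: let r_1, ..., r_138 be the row sums and z = Σ r_i the total number of 1s. Each pair of columns can share at most one row with both entries 1 (else a 2×2 all-ones block appears), so Σ_i C(r_i, 2) ≤ C(117, 2) = 6786. By convexity Σ_i C(r_i, 2) ≥ 138·C(z/138, 2) = z(z − 138)/(2·138), giving z² − 138z − 138·117·116 ≤ 0 and hence z ≤ (1/2)[138 + √(19044 + 4·1872936)] = (1/2)[138 + √7510788] ≈ (1/2)(138 + 2740.5817) = 1439.2908.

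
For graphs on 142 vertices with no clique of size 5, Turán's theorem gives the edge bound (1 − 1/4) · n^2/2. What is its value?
Turán density bound = (3/4) · 142^2/2 = 15123/2 ≈ 7561.5

Turán's theorem: ex(n, K_{r+1}) is achieved by the complete r-partite Turán graph T(n, r) with parts as balanced as possible, and is at most (1 − 1/r) · n^2/2. For r = 4, n = 142: the density bound is (3/4) · 20164/2 = 15123/2 ≈ 7561.5. The integer-valued extremum is e(T(142, 4)) = 7561, which is strictly less than the density bound 15123/2 since 4 ∤ 142 (the parts of T(142, 4) cannot all be equal).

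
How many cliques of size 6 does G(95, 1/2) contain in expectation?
E[# K_6] = C(95, 6) · (1/2)^C(6, 2) = 869107785 / 2^15 ≈ 26523.064728

For each 6-subset S of vertices (there are C(95, 6) = 869107785 such S), let X_S = 1 if S induces a K_6 (all C(6, 2) = 15 edges present). Then P(X_S = 1) = (1/2)^15 = 1/32768. By linearity of expectation, E[# K_6] = C(95, 6) · (1/2)^15 = 869107785 / 32768 ≈ 26523.064728.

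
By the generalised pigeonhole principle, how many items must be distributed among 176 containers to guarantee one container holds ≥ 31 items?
n = (31 − 1)·176 + 1 = 5281

By the generalised pigeonhole principle, to guarantee some box contains ≥ r objects we need more than (r − 1) · k objects total. Threshold: n = (r − 1) · k + 1. With r = 31 and k = 176: n = 30 · 176 + 1 = 5280 + 1 = 5281. For n = 5280 = 30 · 176, we can put exactly 30 objects in every box, avoiding 31 in any single one — so 5281 is tight.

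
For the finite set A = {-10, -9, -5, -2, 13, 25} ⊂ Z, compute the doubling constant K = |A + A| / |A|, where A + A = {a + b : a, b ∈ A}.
K = |A + A| / |A| = 21/6 = 7/2

Enumerate A + A = {a + b : a, b ∈ A}. With |A| = 6, there are |A|^2 = 36 ordered sum pairs; collecting distinct values, A + A = {-20, -19, -18, -15, -14, -12, -11, -10, -7, -4, 3, 4, 8, 11, 15, 16, 20, 23, 26, 38, 50}, so |A + A| = 21. Thus K = 21/6 = 7/2. For comparison, the minimum possible |A + A| over all 6-element sets is 2·6 − 1 = 11 (so min K = 11/6), attained only by arithmetic progressions.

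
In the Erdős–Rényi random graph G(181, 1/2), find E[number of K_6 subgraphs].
E[# K_6] = C(181, 6) · (1/2)^C(6, 2) = 44913567336 / 2^15 = 5614195917/4096 ≈ 1370653.300049

For each 6-subset S of vertices (there are C(181, 6) = 44913567336 such S), let X_S = 1 if S induces a K_6 (all C(6, 2) = 15 edges present). Then P(X_S = 1) = (1/2)^15 = 1/32768. By linearity of expectation, E[# K_6] = C(181, 6) · (1/2)^15 = 44913567336 / 32768 = 5614195917/4096 ≈ 1370653.300049.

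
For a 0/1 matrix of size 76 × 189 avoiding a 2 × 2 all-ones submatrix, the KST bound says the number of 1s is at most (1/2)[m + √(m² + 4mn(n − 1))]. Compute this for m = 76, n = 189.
z(76, 189; 2, 2) ≤ (1/2)[76 + √(76² + 4·76·189·188)] = (1/2)[76 + √10807504] = 1681.7384

Kővári–Sós–Turán: let r_1, ..., r_76 be the row sums and z = Σ r_i the total number of 1s. Each pair of columns can share at most one row with both entries 1 (else a 2×2 all-ones block appears), so Σ_i C(r_i, 2) ≤ C(189, 2) = 17766. By convexity Σ_i C(r_i, 2) ≥ 76·C(z/76, 2) = z(z − 76)/(2·76), giving z² − 76z − 76·189·188 ≤ 0 and hence z ≤ (1/2)[76 + √(5776 + 4·2700432)] = (1/2)[76 + √10807504] ≈ (1/2)(76 + 3287.4768) = 1681.7384.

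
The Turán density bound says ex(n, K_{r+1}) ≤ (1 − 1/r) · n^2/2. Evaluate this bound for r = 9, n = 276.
Turán density bound = (8/9) · 276^2/2 = 33856

Turán's theorem: ex(n, K_{r+1}) is achieved by the complete r-partite Turán graph T(n, r) with parts as balanced as possible, and is at most (1 − 1/r) · n^2/2. For r = 9, n = 276: the density bound is (8/9) · 76176/2 = 33856. The integer-valued extremum is e(T(276, 9)) = 33855, which is strictly less than the density bound 33856 since 9 ∤ 276 (the parts of T(276, 9) cannot all be equal).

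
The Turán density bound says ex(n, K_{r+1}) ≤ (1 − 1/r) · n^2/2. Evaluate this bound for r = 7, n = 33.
Turán density bound = (6/7) · 33^2/2 = 3267/7 ≈ 466.7143

Turán's theorem: ex(n, K_{r+1}) is achieved by the complete r-partite Turán graph T(n, r) with parts as balanced as possible, and is at most (1 − 1/r) · n^2/2. For r = 7, n = 33: the density bound is (6/7) · 1089/2 = 3267/7 ≈ 466.7143. The integer-valued extremum is e(T(33, 7)) = 466, which is strictly less than the density bound 3267/7 since 7 ∤ 33 (the parts of T(33, 7) cannot all be equal).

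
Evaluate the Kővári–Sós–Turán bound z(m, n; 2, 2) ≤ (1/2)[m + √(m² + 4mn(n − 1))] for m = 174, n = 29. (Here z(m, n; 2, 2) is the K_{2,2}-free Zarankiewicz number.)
z(174, 29; 2, 2) ≤ (1/2)[174 + √(174² + 4·174·29·28)] = (1/2)[174 + √595428] = 472.8199

Kővári–Sós–Turán: let r_1, ..., r_174 be the row sums and z = Σ r_i the total number of 1s. Each pair of columns can share at most one row with both entries 1 (else a 2×2 all-ones block appears), so Σ_i C(r_i, 2) ≤ C(29, 2) = 406. By convexity Σ_i C(r_i, 2) ≥ 174·C(z/174, 2) = z(z − 174)/(2·174), giving z² − 174z − 174·29·28 ≤ 0 and hence z ≤ (1/2)[174 + √(30276 + 4·141288)] = (1/2)[174 + √595428] ≈ (1/2)(174 + 771.6398) = 472.8199.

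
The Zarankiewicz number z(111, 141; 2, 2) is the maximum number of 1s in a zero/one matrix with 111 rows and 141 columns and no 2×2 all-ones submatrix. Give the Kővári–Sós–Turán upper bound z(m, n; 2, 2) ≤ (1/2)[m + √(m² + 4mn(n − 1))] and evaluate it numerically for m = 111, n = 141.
z(111, 141; 2, 2) ≤ (1/2)[111 + √(111² + 4·111·141·140)] = (1/2)[111 + √8776881] = 1536.7901

Kővári–Sós–Turán: let r_1, ..., r_111 be the row sums and z = Σ r_i the total number of 1s. Each pair of columns can share at most one row with both entries 1 (else a 2×2 all-ones block appears), so Σ_i C(r_i, 2) ≤ C(141, 2) = 9870. By convexity Σ_i C(r_i, 2) ≥ 111·C(z/111, 2) = z(z − 111)/(2·111), giving z² − 111z − 111·141·140 ≤ 0 and hence z ≤ (1/2)[111 + √(12321 + 4·2191140)] = (1/2)[111 + √8776881] ≈ (1/2)(111 + 2962.5801) = 1536.7901.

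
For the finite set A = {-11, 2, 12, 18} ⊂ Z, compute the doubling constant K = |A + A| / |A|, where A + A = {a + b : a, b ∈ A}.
K = |A + A| / |A| = 10/4 = 5/2

Enumerate A + A = {a + b : a, b ∈ A}. With |A| = 4, there are |A|^2 = 16 ordered sum pairs; collecting distinct values, A + A = {-22, -9, 1, 4, 7, 14, 20, 24, 30, 36}, so |A + A| = 10. Thus K = 10/4 = 5/2. For comparison, the minimum possible |A + A| over all 4-element sets is 2·4 − 1 = 7 (so min K = 7/4), attained only by arithmetic progressions.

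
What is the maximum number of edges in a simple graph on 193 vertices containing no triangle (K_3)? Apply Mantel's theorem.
ex(193, K_3) = ⌊193^2/4⌋ = 9312

Mantel (1907): a triangle-free graph on n vertices has at most ⌊n^2/4⌋ edges, with equality for the complete bipartite graph K_{⌊n/2⌋, ⌈n/2⌉}. For n = 193: ⌊193^2/4⌋ = ⌊37249/4⌋ = 9312. The extremal graph is K_{96, 97}, which has 96·97 = 9312 edges.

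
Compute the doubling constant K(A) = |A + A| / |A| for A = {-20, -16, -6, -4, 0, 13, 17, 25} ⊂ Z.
K = |A + A| / |A| = 32/8 = 4

Enumerate A + A = {a + b : a, b ∈ A}. With |A| = 8, there are |A|^2 = 64 ordered sum pairs; collecting distinct values, A + A = {-40, -36, -32, -26, -24, -22, -20, -16, -12, -10, -8, -7, -6, -4, -3, 0, 1, 5, 7, 9, 11, 13, 17, 19, 21, 25, 26, 30, 34, 38, 42, 50}, so |A + A| = 32. Thus K = 32/8 = 4. For comparison, the minimum possible |A + A| over all 8-element sets is 2·8 − 1 = 15 (so min K = 15/8), attained only by arithmetic progressions.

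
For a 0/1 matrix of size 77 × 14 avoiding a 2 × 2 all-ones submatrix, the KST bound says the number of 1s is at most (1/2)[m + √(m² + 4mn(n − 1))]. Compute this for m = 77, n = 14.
z(77, 14; 2, 2) ≤ (1/2)[77 + √(77² + 4·77·14·13)] = (1/2)[77 + √61985] = 162.9839

Kővári–Sós–Turán: let r_1, ..., r_77 be the row sums and z = Σ r_i the total number of 1s. Each pair of columns can share at most one row with both entries 1 (else a 2×2 all-ones block appears), so Σ_i C(r_i, 2) ≤ C(14, 2) = 91. By convexity Σ_i C(r_i, 2) ≥ 77·C(z/77, 2) = z(z − 77)/(2·77), giving z² − 77z − 77·14·13 ≤ 0 and hence z ≤ (1/2)[77 + √(5929 + 4·14014)] = (1/2)[77 + √61985] ≈ (1/2)(77 + 248.9679) = 162.9839.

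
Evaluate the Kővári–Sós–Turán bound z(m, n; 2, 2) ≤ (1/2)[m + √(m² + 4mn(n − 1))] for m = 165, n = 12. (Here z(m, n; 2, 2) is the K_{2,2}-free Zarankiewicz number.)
z(165, 12; 2, 2) ≤ (1/2)[165 + √(165² + 4·165·12·11)] = (1/2)[165 + √114345] = 251.5747

Kővári–Sós–Turán: let r_1, ..., r_165 be the row sums and z = Σ r_i the total number of 1s. Each pair of columns can share at most one row with both entries 1 (else a 2×2 all-ones block appears), so Σ_i C(r_i, 2) ≤ C(12, 2) = 66. By convexity Σ_i C(r_i, 2) ≥ 165·C(z/165, 2) = z(z − 165)/(2·165), giving z² − 165z − 165·12·11 ≤ 0 and hence z ≤ (1/2)[165 + √(27225 + 4·21780)] = (1/2)[165 + √114345] ≈ (1/2)(165 + 338.1494) = 251.5747.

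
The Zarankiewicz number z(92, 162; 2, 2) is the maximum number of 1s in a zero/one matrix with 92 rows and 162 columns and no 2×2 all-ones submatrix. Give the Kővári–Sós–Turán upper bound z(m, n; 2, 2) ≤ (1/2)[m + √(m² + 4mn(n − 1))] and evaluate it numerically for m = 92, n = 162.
z(92, 162; 2, 2) ≤ (1/2)[92 + √(92² + 4·92·162·161)] = (1/2)[92 + √9606640] = 1595.729

Kővári–Sós–Turán: let r_1, ..., r_92 be the row sums and z = Σ r_i the total number of 1s. Each pair of columns can share at most one row with both entries 1 (else a 2×2 all-ones block appears), so Σ_i C(r_i, 2) ≤ C(162, 2) = 13041. By convexity Σ_i C(r_i, 2) ≥ 92·C(z/92, 2) = z(z − 92)/(2·92), giving z² − 92z − 92·162·161 ≤ 0 and hence z ≤ (1/2)[92 + √(8464 + 4·2399544)] = (1/2)[92 + √9606640] ≈ (1/2)(92 + 3099.458) = 1595.729.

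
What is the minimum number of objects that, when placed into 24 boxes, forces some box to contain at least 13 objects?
n = (13 − 1)·24 + 1 = 289

By the generalised pigeonhole principle, to guarantee some box contains ≥ r objects we need more than (r − 1) · k objects total. Threshold: n = (r − 1) · k + 1. With r = 13 and k = 24: n = 12 · 24 + 1 = 288 + 1 = 289. For n = 288 = 12 · 24, we can put exactly 12 objects in every box, avoiding 13 in any single one — so 289 is tight.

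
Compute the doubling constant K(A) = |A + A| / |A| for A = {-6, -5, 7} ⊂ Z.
K = |A + A| / |A| = 6/3 = 2

Enumerate A + A = {a + b : a, b ∈ A}. With |A| = 3, there are |A|^2 = 9 ordered sum pairs; collecting distinct values, A + A = {-12, -11, -10, 1, 2, 14}, so |A + A| = 6. Thus K = 6/3 = 2. For comparison, the minimum possible |A + A| over all 3-element sets is 2·3 − 1 = 5 (so min K = 5/3), attained only by arithmetic progressions.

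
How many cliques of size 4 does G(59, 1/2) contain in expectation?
E[# K_4] = C(59, 4) · (1/2)^C(4, 2) = 455126 / 2^6 = 227563/32 = 7111.34375

For each 4-subset S of vertices (there are C(59, 4) = 455126 such S), let X_S = 1 if S induces a K_4 (all C(4, 2) = 6 edges present). Then P(X_S = 1) = (1/2)^6 = 1/64. By linearity of expectation, E[# K_4] = C(59, 4) · (1/2)^6 = 455126 / 64 = 227563/32 = 7111.34375.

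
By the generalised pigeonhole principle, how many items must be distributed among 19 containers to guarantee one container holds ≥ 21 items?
n = (21 − 1)·19 + 1 = 381

By the generalised pigeonhole principle, to guarantee some box contains ≥ r objects we need more than (r − 1) · k objects total. Threshold: n = (r − 1) · k + 1. With r = 21 and k = 19: n = 20 · 19 + 1 = 380 + 1 = 381. For n = 380 = 20 · 19, we can put exactly 20 objects in every box, avoiding 21 in any single one — so 381 is tight.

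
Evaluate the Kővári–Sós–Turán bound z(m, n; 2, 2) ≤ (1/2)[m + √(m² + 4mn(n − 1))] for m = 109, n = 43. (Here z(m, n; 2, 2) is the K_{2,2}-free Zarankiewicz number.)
z(109, 43; 2, 2) ≤ (1/2)[109 + √(109² + 4·109·43·42)] = (1/2)[109 + √799297] = 501.5171

Kővári–Sós–Turán: let r_1, ..., r_109 be the row sums and z = Σ r_i the total number of 1s. Each pair of columns can share at most one row with both entries 1 (else a 2×2 all-ones block appears), so Σ_i C(r_i, 2) ≤ C(43, 2) = 903. By convexity Σ_i C(r_i, 2) ≥ 109·C(z/109, 2) = z(z − 109)/(2·109), giving z² − 109z − 109·43·42 ≤ 0 and hence z ≤ (1/2)[109 + √(11881 + 4·196854)] = (1/2)[109 + √799297] ≈ (1/2)(109 + 894.0341) = 501.5171.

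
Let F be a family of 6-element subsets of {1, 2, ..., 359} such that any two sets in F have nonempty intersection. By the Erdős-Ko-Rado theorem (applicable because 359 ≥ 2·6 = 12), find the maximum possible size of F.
max |F| = C(358, 5) = 47648760726

The Erdős-Ko-Rado theorem states: for n ≥ 2k, an intersecting family of k-subsets of an n-element set has size at most C(n − 1, k − 1), with equality for 'star' families {A ⊆ [n] : |A| = k, i ∈ A} (fix an element i). For n = 359, k = 6: C(358, 5) = 47648760726.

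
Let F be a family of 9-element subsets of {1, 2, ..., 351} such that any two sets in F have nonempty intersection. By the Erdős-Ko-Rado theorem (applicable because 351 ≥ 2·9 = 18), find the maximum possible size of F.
max |F| = C(350, 8) = 5152635520761925

The Erdős-Ko-Rado theorem states: for n ≥ 2k, an intersecting family of k-subsets of an n-element set has size at most C(n − 1, k − 1), with equality for 'star' families {A ⊆ [n] : |A| = k, i ∈ A} (fix an element i). For n = 351, k = 9: C(350, 8) = 5152635520761925.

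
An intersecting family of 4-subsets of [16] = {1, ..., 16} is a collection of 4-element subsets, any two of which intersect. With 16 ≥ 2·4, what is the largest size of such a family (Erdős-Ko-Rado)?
max |F| = C(15, 3) = 455

Erdős-Ko-Rado (1961): when n ≥ 2k, max |F| = C(n−1, k−1). The bound is attained by the star {A : i ∈ A} for any fixed i ∈ [n]. Here C(16−1, 4−1) = C(15, 3) = 455.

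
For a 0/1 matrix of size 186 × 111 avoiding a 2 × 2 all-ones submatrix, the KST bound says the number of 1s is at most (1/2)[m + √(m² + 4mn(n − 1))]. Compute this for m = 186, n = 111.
z(186, 111; 2, 2) ≤ (1/2)[186 + √(186² + 4·186·111·110)] = (1/2)[186 + √9118836] = 1602.8705

Kővári–Sós–Turán: let r_1, ..., r_186 be the row sums and z = Σ r_i the total number of 1s. Each pair of columns can share at most one row with both entries 1 (else a 2×2 all-ones block appears), so Σ_i C(r_i, 2) ≤ C(111, 2) = 6105. By convexity Σ_i C(r_i, 2) ≥ 186·C(z/186, 2) = z(z − 186)/(2·186), giving z² − 186z − 186·111·110 ≤ 0 and hence z ≤ (1/2)[186 + √(34596 + 4·2271060)] = (1/2)[186 + √9118836] ≈ (1/2)(186 + 3019.741) = 1602.8705.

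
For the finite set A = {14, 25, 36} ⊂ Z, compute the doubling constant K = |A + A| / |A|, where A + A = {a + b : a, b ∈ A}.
K = |A + A| / |A| = 5/3

Enumerate A + A = {a + b : a, b ∈ A}. With |A| = 3, there are |A|^2 = 9 ordered sum pairs; collecting distinct values, A + A = {28, 39, 50, 61, 72}, so |A + A| = 5. Thus K = 5/3. Here |A + A| = 2|A| − 1 = 5, the minimum possible — so K = 5/3 is minimal, which holds iff A is an arithmetic progression.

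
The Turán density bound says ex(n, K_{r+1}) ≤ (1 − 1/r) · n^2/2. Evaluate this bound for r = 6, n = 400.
Turán density bound = (5/6) · 400^2/2 = 200000/3 ≈ 66666.6667

Turán's theorem: ex(n, K_{r+1}) is achieved by the complete r-partite Turán graph T(n, r) with parts as balanced as possible, and is at most (1 − 1/r) · n^2/2. For r = 6, n = 400: the density bound is (5/6) · 160000/2 = 200000/3 ≈ 66666.6667. The integer-valued extremum is e(T(400, 6)) = 66666, which is strictly less than the density bound 200000/3 since 6 ∤ 400 (the parts of T(400, 6) cannot all be equal).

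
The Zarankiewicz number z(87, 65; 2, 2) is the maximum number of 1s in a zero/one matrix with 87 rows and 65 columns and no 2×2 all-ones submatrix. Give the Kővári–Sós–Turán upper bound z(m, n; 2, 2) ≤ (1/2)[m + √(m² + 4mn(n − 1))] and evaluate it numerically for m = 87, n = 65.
z(87, 65; 2, 2) ≤ (1/2)[87 + √(87² + 4·87·65·64)] = (1/2)[87 + √1455249] = 646.6685

Kővári–Sós–Turán: let r_1, ..., r_87 be the row sums and z = Σ r_i the total number of 1s. Each pair of columns can share at most one row with both entries 1 (else a 2×2 all-ones block appears), so Σ_i C(r_i, 2) ≤ C(65, 2) = 2080. By convexity Σ_i C(r_i, 2) ≥ 87·C(z/87, 2) = z(z − 87)/(2·87), giving z² − 87z − 87·65·64 ≤ 0 and hence z ≤ (1/2)[87 + √(7569 + 4·361920)] = (1/2)[87 + √1455249] ≈ (1/2)(87 + 1206.337) = 646.6685.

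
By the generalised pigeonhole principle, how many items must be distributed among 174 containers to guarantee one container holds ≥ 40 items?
n = (40 − 1)·174 + 1 = 6787

By the generalised pigeonhole principle, to guarantee some box contains ≥ r objects we need more than (r − 1) · k objects total. Threshold: n = (r − 1) · k + 1. With r = 40 and k = 174: n = 39 · 174 + 1 = 6786 + 1 = 6787. For n = 6786 = 39 · 174, we can put exactly 39 objects in every box, avoiding 40 in any single one — so 6787 is tight.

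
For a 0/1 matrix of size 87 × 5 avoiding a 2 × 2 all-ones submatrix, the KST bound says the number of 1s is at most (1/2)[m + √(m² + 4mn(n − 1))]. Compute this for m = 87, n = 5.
z(87, 5; 2, 2) ≤ (1/2)[87 + √(87² + 4·87·5·4)] = (1/2)[87 + √14529] = 103.7682

Kővári–Sós–Turán: let r_1, ..., r_87 be the row sums and z = Σ r_i the total number of 1s. Each pair of columns can share at most one row with both entries 1 (else a 2×2 all-ones block appears), so Σ_i C(r_i, 2) ≤ C(5, 2) = 10. By convexity Σ_i C(r_i, 2) ≥ 87·C(z/87, 2) = z(z − 87)/(2·87), giving z² − 87z − 87·5·4 ≤ 0 and hence z ≤ (1/2)[87 + √(7569 + 4·1740)] = (1/2)[87 + √14529] ≈ (1/2)(87 + 120.5363) = 103.7682.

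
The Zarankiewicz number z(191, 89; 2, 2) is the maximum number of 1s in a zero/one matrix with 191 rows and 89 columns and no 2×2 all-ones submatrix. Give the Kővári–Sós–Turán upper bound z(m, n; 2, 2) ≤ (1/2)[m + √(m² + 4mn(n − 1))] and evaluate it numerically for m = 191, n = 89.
z(191, 89; 2, 2) ≤ (1/2)[191 + √(191² + 4·191·89·88)] = (1/2)[191 + √6020129] = 1322.2976

Kővári–Sós–Turán: let r_1, ..., r_191 be the row sums and z = Σ r_i the total number of 1s. Each pair of columns can share at most one row with both entries 1 (else a 2×2 all-ones block appears), so Σ_i C(r_i, 2) ≤ C(89, 2) = 3916. By convexity Σ_i C(r_i, 2) ≥ 191·C(z/191, 2) = z(z − 191)/(2·191), giving z² − 191z − 191·89·88 ≤ 0 and hence z ≤ (1/2)[191 + √(36481 + 4·1495912)] = (1/2)[191 + √6020129] ≈ (1/2)(191 + 2453.5951) = 1322.2976.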